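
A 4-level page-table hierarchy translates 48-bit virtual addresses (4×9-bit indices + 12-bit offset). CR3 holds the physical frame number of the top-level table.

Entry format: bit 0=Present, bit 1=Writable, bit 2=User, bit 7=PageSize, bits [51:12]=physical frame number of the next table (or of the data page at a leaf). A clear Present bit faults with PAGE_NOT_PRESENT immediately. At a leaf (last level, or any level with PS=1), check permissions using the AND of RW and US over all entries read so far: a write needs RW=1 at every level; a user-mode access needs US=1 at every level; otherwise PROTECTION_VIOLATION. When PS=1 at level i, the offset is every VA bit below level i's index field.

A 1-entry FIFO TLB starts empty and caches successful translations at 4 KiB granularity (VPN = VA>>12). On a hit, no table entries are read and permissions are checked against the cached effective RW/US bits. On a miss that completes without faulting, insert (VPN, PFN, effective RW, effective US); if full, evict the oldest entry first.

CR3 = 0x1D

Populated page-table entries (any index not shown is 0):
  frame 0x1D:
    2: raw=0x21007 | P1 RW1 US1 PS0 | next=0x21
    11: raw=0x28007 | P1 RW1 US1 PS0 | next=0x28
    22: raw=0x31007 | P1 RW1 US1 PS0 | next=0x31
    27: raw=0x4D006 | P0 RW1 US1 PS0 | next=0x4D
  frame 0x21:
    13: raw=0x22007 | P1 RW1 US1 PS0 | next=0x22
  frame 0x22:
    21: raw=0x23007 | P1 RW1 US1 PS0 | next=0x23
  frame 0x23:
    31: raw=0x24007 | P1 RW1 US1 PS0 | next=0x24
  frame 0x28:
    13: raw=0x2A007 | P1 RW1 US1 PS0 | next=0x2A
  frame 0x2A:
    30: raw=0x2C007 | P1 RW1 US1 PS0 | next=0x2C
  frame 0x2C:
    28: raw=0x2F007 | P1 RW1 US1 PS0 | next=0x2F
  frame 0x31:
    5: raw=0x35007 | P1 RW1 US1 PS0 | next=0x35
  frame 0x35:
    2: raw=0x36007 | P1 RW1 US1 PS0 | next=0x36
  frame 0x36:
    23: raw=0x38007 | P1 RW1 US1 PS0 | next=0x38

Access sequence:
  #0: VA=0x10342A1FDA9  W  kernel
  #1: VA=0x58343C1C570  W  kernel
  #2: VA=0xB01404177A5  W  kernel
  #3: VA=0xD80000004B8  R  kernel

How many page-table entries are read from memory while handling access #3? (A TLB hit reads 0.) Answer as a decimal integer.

Walk each access:
#0 VA=0x10342A1FDA9 (w,kernel):
  L0: frame=0x1D idx=2 entry=0x21007 [P=1 RW=1 US=1 PS=0]
  L1: frame=0x21 idx=13 entry=0x22007 [P=1 RW=1 US=1 PS=0]
  L2: frame=0x22 idx=21 entry=0x23007 [P=1 RW=1 US=1 PS=0]
  L3: frame=0x23 idx=31 entry=0x24007 [P=1 RW=1 US=1 PS=0]
  → PA=0x24DA9  (4 entries read)
#1 VA=0x58343C1C570 (w,kernel):
  L0: frame=0x1D idx=11 entry=0x28007 [P=1 RW=1 US=1 PS=0]
  L1: frame=0x28 idx=13 entry=0x2A007 [P=1 RW=1 US=1 PS=0]
  L2: frame=0x2A idx=30 entry=0x2C007 [P=1 RW=1 US=1 PS=0]
  L3: frame=0x2C idx=28 entry=0x2F007 [P=1 RW=1 US=1 PS=0]
  → PA=0x2F570  (4 entries read)
#2 VA=0xB01404177A5 (w,kernel):
  L0: frame=0x1D idx=22 entry=0x31007 [P=1 RW=1 US=1 PS=0]
  L1: frame=0x31 idx=5 entry=0x35007 [P=1 RW=1 US=1 PS=0]
  L2: frame=0x35 idx=2 entry=0x36007 [P=1 RW=1 US=1 PS=0]
  L3: frame=0x36 idx=23 entry=0x38007 [P=1 RW=1 US=1 PS=0]
  → PA=0x387A5  (4 entries read)
#3 VA=0xD80000004B8 (r,kernel):
  L0: frame=0x1D idx=27 entry=0x4D006 [P=0 RW=1 US=1 PS=0]
  ✗ PAGE_NOT_PRESENT  [1 reads]

Entries read for #3: 1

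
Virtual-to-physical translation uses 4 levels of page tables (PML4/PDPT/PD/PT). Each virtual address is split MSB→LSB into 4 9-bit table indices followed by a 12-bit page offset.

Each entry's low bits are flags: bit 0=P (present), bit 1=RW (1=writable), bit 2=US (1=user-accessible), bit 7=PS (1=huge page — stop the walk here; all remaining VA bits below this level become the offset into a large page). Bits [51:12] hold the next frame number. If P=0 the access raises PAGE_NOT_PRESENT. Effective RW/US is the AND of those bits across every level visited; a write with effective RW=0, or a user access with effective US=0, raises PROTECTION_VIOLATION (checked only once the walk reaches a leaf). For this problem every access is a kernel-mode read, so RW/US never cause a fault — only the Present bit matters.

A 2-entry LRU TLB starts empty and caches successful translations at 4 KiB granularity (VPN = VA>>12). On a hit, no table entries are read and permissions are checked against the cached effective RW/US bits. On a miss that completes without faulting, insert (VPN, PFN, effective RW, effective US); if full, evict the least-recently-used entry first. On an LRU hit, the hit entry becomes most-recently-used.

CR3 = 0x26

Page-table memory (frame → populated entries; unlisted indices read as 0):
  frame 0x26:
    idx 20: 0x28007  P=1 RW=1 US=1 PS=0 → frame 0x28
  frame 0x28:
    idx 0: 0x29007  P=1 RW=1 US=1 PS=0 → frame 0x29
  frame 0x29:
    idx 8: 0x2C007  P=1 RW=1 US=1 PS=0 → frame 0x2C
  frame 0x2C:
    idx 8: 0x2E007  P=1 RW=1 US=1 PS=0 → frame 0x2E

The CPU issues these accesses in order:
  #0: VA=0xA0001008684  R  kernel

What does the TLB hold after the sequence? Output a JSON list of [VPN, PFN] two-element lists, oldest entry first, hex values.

Walk each access:
#0 VA=0xA0001008684 (r,kernel):
  [0] read 0x26 idx=20: raw=0x28007 flags P=1 W=1 U=1 S=0
  [1] read 0x28 idx=0: raw=0x29007 flags P=1 W=1 U=1 S=0
  [2] read 0x29 idx=8: raw=0x2C007 flags P=1 W=1 U=1 S=0
  [3] read 0x2C idx=8: raw=0x2E007 flags P=1 W=1 U=1 S=0
  ⇒ phys 0x2E684  [4 reads]

TLB: [["0xA0001008", "0x2E"]]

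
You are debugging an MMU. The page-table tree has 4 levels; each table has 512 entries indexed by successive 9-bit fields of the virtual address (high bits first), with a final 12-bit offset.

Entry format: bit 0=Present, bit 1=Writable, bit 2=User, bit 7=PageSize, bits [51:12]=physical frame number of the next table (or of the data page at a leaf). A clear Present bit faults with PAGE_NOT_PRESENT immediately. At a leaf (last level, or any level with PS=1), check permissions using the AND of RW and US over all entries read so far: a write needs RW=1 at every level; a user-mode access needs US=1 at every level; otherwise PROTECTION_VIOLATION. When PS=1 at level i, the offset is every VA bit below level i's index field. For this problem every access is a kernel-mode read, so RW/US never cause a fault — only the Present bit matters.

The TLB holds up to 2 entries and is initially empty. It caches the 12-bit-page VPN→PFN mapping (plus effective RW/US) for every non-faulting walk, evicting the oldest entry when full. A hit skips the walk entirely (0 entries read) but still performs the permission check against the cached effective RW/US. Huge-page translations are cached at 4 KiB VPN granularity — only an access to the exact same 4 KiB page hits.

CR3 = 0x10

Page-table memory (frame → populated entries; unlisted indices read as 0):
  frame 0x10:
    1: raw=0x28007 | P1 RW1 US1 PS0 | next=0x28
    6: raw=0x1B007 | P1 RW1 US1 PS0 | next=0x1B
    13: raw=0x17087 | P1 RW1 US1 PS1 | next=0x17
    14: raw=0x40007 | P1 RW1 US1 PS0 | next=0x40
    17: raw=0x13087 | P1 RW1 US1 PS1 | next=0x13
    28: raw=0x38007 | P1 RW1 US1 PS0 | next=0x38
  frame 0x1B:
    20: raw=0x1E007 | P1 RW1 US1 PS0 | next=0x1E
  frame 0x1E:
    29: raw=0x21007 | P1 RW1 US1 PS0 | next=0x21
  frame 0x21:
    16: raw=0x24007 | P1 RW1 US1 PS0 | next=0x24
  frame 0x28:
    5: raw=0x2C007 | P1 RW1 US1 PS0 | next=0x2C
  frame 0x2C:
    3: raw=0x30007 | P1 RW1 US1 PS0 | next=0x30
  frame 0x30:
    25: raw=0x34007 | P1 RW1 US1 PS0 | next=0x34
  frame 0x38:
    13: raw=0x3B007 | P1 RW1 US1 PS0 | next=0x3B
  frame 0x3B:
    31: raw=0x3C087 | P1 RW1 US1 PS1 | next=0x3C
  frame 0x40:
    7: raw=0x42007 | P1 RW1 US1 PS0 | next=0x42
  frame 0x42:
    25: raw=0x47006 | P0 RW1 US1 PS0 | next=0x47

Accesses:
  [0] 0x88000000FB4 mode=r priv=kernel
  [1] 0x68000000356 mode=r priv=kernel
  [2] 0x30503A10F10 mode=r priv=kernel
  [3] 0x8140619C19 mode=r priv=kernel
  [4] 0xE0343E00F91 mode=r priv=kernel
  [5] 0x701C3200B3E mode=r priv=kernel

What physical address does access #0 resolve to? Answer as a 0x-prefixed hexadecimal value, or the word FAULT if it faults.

Per-access translation:
#0 VA=0x88000000FB4 (r,kernel):
  L0: frame=0x10 idx=17 entry=0x13087 [P=1 RW=1 US=1 PS=1]
  → PA=0x13FB4 (huge @L0)  (1 entries read)
#1 VA=0x68000000356 (r,kernel):
  L0: frame=0x10 idx=13 entry=0x17087 [P=1 RW=1 US=1 PS=1]
  → PA=0x17356 (huge @L0)  (1 entries read)
#2 VA=0x30503A10F10 (r,kernel):
  L0: frame=0x10 idx=6 entry=0x1B007 [P=1 RW=1 US=1 PS=0]
  L1: frame=0x1B idx=20 entry=0x1E007 [P=1 RW=1 US=1 PS=0]
  L2: frame=0x1E idx=29 entry=0x21007 [P=1 RW=1 US=1 PS=0]
  L3: frame=0x21 idx=16 entry=0x24007 [P=1 RW=1 US=1 PS=0]
  → PA=0x24F10  (4 entries read)
#3 VA=0x8140619C19 (r,kernel):
  L0: frame=0x10 idx=1 entry=0x28007 [P=1 RW=1 US=1 PS=0]
  L1: frame=0x28 idx=5 entry=0x2C007 [P=1 RW=1 US=1 PS=0]
  L2: frame=0x2C idx=3 entry=0x30007 [P=1 RW=1 US=1 PS=0]
  L3: frame=0x30 idx=25 entry=0x34007 [P=1 RW=1 US=1 PS=0]
  → PA=0x34C19  (4 entries read)
#4 VA=0xE0343E00F91 (r,kernel):
  L0: frame=0x10 idx=28 entry=0x38007 [P=1 RW=1 US=1 PS=0]
  L1: frame=0x38 idx=13 entry=0x3B007 [P=1 RW=1 US=1 PS=0]
  L2: frame=0x3B idx=31 entry=0x3C087 [P=1 RW=1 US=1 PS=1]
  → PA=0x3CF91 (huge @L2)  (3 entries read)
#5 VA=0x701C3200B3E (r,kernel):
  L0: frame=0x10 idx=14 entry=0x40007 [P=1 RW=1 US=1 PS=0]
  L1: frame=0x40 idx=7 entry=0x42007 [P=1 RW=1 US=1 PS=0]
  L2: frame=0x42 idx=25 entry=0x47006 [P=0 RW=1 US=1 PS=0]
  ⇒ fault: PAGE_NOT_PRESENT  — 3 lookups

Access #0 PA: 0x13FB4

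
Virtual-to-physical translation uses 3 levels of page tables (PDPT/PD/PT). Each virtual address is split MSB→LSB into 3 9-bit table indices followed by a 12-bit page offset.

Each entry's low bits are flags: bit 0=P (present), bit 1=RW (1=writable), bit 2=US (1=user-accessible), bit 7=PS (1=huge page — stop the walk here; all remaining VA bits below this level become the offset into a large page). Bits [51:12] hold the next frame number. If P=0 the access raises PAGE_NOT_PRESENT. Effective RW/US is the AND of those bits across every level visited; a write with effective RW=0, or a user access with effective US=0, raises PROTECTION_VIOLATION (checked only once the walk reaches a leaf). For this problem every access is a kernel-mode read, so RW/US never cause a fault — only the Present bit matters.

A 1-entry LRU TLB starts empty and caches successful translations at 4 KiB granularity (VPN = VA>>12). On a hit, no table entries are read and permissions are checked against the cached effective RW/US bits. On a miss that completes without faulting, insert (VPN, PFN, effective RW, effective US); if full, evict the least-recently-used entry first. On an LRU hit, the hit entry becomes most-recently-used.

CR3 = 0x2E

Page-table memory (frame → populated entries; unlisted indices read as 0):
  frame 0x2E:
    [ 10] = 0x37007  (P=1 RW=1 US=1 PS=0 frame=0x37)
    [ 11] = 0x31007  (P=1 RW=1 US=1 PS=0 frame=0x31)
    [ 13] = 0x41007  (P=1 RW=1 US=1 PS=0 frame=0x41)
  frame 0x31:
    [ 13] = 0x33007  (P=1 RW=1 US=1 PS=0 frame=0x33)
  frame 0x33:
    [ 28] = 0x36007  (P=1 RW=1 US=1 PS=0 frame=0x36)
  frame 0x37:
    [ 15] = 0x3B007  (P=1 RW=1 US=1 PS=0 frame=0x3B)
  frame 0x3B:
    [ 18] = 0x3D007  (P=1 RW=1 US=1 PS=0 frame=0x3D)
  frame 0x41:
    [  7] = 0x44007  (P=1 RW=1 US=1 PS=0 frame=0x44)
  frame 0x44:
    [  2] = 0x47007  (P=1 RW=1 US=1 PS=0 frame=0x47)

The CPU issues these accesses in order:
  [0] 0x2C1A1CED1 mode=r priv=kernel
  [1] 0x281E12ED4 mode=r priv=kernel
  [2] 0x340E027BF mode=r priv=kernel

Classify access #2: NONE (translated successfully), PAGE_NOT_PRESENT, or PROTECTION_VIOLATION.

Trace:
#0 VA=0x2C1A1CED1 (r,kernel):
  lvl0: tbl 0x2E, slot 11 ⇒ 0x31007 (P1/RW1/US1/PS0)
  lvl1: tbl 0x31, slot 13 ⇒ 0x33007 (P1/RW1/US1/PS0)
  lvl2: tbl 0x33, slot 28 ⇒ 0x36007 (P1/RW1/US1/PS0)
  → PA=0x36ED1  (3 entries read)
#1 VA=0x281E12ED4 (r,kernel):
  lvl0: tbl 0x2E, slot 10 ⇒ 0x37007 (P1/RW1/US1/PS0)
  lvl1: tbl 0x37, slot 15 ⇒ 0x3B007 (P1/RW1/US1/PS0)
  lvl2: tbl 0x3B, slot 18 ⇒ 0x3D007 (P1/RW1/US1/PS0)
  → PA=0x3DED4  (3 entries read)
#2 VA=0x340E027BF (r,kernel):
  lvl0: tbl 0x2E, slot 13 ⇒ 0x41007 (P1/RW1/US1/PS0)
  lvl1: tbl 0x41, slot 7 ⇒ 0x44007 (P1/RW1/US1/PS0)
  lvl2: tbl 0x44, slot 2 ⇒ 0x47007 (P1/RW1/US1/PS0)
  → PA=0x477BF  (3 entries read)

Access #2 fault: NONE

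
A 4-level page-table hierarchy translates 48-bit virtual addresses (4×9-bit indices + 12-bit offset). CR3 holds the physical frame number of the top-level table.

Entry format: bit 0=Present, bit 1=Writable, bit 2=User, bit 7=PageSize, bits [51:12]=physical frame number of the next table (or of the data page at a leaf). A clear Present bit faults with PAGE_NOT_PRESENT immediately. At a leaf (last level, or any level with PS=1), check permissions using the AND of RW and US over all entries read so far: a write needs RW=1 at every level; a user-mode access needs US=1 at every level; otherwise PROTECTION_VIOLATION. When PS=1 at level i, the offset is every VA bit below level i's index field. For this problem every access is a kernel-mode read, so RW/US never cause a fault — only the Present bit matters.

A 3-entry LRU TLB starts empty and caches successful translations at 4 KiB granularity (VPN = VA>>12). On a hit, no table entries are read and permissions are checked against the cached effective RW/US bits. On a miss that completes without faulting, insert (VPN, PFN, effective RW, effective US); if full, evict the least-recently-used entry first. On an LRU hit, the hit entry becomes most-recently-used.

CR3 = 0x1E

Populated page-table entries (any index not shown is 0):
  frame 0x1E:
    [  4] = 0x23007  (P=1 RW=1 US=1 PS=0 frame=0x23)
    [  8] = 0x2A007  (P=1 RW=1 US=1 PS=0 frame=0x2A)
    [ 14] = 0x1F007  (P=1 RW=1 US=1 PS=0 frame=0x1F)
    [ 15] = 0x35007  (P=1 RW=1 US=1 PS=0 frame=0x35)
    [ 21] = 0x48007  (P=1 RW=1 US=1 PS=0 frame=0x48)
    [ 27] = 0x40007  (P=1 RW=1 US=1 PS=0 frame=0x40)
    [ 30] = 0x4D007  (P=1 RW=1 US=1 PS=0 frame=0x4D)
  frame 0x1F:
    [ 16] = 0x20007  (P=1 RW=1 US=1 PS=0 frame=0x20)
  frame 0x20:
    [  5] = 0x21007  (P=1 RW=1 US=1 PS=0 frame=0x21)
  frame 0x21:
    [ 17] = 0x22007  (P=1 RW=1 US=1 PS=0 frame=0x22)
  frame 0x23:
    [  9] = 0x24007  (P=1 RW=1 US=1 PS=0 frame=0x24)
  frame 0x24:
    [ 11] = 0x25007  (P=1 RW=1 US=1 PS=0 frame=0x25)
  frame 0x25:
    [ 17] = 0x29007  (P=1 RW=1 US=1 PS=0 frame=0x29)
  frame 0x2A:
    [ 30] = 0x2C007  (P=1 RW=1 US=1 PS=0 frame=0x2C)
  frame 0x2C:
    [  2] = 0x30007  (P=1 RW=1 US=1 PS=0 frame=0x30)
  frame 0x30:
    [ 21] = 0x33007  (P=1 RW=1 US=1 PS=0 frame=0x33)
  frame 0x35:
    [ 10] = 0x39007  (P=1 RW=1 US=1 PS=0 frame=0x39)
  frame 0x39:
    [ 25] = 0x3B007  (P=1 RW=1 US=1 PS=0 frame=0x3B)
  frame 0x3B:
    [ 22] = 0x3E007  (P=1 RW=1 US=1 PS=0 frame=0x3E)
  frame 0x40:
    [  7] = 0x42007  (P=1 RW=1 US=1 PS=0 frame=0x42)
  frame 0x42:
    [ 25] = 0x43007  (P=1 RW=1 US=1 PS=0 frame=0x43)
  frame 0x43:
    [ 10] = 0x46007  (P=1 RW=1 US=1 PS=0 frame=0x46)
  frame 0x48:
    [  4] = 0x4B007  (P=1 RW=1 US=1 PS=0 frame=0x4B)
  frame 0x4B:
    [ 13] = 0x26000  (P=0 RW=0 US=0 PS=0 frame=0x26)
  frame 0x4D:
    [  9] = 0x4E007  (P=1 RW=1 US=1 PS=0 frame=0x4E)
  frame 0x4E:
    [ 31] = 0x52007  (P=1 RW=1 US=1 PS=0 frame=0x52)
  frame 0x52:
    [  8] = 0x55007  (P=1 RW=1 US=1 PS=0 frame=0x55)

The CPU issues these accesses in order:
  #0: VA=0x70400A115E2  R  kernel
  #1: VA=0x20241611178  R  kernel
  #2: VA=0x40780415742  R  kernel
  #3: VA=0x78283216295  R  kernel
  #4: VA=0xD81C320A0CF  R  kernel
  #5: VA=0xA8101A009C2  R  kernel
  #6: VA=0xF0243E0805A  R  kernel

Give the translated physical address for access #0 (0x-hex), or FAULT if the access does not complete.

Per-access translation:
#0 VA=0x70400A115E2 (r,kernel):
  L0 @0x1E[14] → 0x1F007  P=1,RW=1,US=1,PS=0
  L1 @0x1F[16] → 0x20007  P=1,RW=1,US=1,PS=0
  L2 @0x20[5] → 0x21007  P=1,RW=1,US=1,PS=0
  L3 @0x21[17] → 0x22007  P=1,RW=1,US=1,PS=0
  → PA=0x225E2  (4 entries read)
#1 VA=0x20241611178 (r,kernel):
  L0 @0x1E[4] → 0x23007  P=1,RW=1,US=1,PS=0
  L1 @0x23[9] → 0x24007  P=1,RW=1,US=1,PS=0
  L2 @0x24[11] → 0x25007  P=1,RW=1,US=1,PS=0
  L3 @0x25[17] → 0x29007  P=1,RW=1,US=1,PS=0
  → PA=0x29178  (4 entries read)
#2 VA=0x40780415742 (r,kernel):
  L0 @0x1E[8] → 0x2A007  P=1,RW=1,US=1,PS=0
  L1 @0x2A[30] → 0x2C007  P=1,RW=1,US=1,PS=0
  L2 @0x2C[2] → 0x30007  P=1,RW=1,US=1,PS=0
  L3 @0x30[21] → 0x33007  P=1,RW=1,US=1,PS=0
  → PA=0x33742  (4 entries read)
#3 VA=0x78283216295 (r,kernel):
  L0 @0x1E[15] → 0x35007  P=1,RW=1,US=1,PS=0
  L1 @0x35[10] → 0x39007  P=1,RW=1,US=1,PS=0
  L2 @0x39[25] → 0x3B007  P=1,RW=1,US=1,PS=0
  L3 @0x3B[22] → 0x3E007  P=1,RW=1,US=1,PS=0
  → PA=0x3E295  (4 entries read)
#4 VA=0xD81C320A0CF (r,kernel):
  L0 @0x1E[27] → 0x40007  P=1,RW=1,US=1,PS=0
  L1 @0x40[7] → 0x42007  P=1,RW=1,US=1,PS=0
  L2 @0x42[25] → 0x43007  P=1,RW=1,US=1,PS=0
  L3 @0x43[10] → 0x46007  P=1,RW=1,US=1,PS=0
  → PA=0x460CF  (4 entries read)
#5 VA=0xA8101A009C2 (r,kernel):
  L0 @0x1E[21] → 0x48007  P=1,RW=1,US=1,PS=0
  L1 @0x48[4] → 0x4B007  P=1,RW=1,US=1,PS=0
  L2 @0x4B[13] → 0x26000  P=0,RW=0,US=0,PS=0
  → PAGE_NOT_PRESENT  (3 entries read)
#6 VA=0xF0243E0805A (r,kernel):
  L0 @0x1E[30] → 0x4D007  P=1,RW=1,US=1,PS=0
  L1 @0x4D[9] → 0x4E007  P=1,RW=1,US=1,PS=0
  L2 @0x4E[31] → 0x52007  P=1,RW=1,US=1,PS=0
  L3 @0x52[8] → 0x55007  P=1,RW=1,US=1,PS=0
  → PA=0x5505A  (4 entries read)

Access #0 PA: 0x225E2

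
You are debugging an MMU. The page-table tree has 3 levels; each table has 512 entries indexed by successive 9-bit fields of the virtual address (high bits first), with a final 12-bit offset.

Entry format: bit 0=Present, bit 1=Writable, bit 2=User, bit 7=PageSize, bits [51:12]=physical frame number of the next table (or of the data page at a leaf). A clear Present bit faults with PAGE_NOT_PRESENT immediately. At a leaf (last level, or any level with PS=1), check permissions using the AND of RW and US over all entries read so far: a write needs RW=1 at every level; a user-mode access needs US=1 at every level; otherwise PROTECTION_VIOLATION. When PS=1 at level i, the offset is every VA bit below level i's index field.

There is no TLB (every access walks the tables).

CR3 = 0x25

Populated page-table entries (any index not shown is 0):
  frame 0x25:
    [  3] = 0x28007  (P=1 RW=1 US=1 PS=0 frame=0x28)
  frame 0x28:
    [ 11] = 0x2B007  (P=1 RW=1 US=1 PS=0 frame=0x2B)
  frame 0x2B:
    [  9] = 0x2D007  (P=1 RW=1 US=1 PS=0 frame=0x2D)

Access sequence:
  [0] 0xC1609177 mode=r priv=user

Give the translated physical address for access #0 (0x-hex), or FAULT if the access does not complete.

Trace:
#0 VA=0xC1609177 (r,user):
  lvl0: tbl 0x25, slot 3 ⇒ 0x28007 (P1/RW1/US1/PS0)
  lvl1: tbl 0x28, slot 11 ⇒ 0x2B007 (P1/RW1/US1/PS0)
  lvl2: tbl 0x2B, slot 9 ⇒ 0x2D007 (P1/RW1/US1/PS0)
  → PA=0x2D177  (3 entries read)

Access #0 PA: 0x2D177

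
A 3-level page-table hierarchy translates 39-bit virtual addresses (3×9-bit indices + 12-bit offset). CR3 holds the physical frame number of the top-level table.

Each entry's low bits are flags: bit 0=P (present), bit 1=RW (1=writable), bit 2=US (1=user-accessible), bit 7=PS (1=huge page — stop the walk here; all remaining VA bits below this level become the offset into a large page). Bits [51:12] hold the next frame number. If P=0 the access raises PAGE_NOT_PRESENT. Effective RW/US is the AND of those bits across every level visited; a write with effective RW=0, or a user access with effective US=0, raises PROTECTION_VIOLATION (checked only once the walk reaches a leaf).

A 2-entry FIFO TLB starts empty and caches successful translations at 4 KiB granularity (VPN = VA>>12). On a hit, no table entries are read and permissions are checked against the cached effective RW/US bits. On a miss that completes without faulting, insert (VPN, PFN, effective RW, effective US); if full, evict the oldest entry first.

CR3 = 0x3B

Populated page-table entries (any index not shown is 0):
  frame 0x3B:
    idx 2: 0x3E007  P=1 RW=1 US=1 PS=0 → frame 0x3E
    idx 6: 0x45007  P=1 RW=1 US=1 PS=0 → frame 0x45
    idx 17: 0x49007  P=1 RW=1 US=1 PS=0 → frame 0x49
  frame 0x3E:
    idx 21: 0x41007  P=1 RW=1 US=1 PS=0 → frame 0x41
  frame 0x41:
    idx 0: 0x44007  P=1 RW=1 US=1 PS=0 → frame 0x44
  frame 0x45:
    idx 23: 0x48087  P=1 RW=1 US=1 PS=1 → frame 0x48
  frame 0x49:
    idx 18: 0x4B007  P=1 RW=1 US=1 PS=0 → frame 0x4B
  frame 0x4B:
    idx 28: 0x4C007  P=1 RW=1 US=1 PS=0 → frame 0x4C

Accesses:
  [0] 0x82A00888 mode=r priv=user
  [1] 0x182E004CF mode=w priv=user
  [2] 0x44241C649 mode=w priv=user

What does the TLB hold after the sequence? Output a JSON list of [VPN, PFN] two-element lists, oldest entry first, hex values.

Walk each access:
#0 VA=0x82A00888 (r,user):
  L0 @0x3B[2] → 0x3E007  P=1,RW=1,US=1,PS=0
  L1 @0x3E[21] → 0x41007  P=1,RW=1,US=1,PS=0
  L2 @0x41[0] → 0x44007  P=1,RW=1,US=1,PS=0
  ✓ 0x44888  — 3 lookups
#1 VA=0x182E004CF (w,user):
  L0 @0x3B[6] → 0x45007  P=1,RW=1,US=1,PS=0
  L1 @0x45[23] → 0x48087  P=1,RW=1,US=1,PS=1
  ✓ 0x484CF (huge @L1)  — 2 lookups
#2 VA=0x44241C649 (w,user):
  L0 @0x3B[17] → 0x49007  P=1,RW=1,US=1,PS=0
  L1 @0x49[18] → 0x4B007  P=1,RW=1,US=1,PS=0
  L2 @0x4B[28] → 0x4C007  P=1,RW=1,US=1,PS=0
  ✓ 0x4C649  — 3 lookups

TLB: [["0x182E00", "0x48"], ["0x44241C", "0x4C"]]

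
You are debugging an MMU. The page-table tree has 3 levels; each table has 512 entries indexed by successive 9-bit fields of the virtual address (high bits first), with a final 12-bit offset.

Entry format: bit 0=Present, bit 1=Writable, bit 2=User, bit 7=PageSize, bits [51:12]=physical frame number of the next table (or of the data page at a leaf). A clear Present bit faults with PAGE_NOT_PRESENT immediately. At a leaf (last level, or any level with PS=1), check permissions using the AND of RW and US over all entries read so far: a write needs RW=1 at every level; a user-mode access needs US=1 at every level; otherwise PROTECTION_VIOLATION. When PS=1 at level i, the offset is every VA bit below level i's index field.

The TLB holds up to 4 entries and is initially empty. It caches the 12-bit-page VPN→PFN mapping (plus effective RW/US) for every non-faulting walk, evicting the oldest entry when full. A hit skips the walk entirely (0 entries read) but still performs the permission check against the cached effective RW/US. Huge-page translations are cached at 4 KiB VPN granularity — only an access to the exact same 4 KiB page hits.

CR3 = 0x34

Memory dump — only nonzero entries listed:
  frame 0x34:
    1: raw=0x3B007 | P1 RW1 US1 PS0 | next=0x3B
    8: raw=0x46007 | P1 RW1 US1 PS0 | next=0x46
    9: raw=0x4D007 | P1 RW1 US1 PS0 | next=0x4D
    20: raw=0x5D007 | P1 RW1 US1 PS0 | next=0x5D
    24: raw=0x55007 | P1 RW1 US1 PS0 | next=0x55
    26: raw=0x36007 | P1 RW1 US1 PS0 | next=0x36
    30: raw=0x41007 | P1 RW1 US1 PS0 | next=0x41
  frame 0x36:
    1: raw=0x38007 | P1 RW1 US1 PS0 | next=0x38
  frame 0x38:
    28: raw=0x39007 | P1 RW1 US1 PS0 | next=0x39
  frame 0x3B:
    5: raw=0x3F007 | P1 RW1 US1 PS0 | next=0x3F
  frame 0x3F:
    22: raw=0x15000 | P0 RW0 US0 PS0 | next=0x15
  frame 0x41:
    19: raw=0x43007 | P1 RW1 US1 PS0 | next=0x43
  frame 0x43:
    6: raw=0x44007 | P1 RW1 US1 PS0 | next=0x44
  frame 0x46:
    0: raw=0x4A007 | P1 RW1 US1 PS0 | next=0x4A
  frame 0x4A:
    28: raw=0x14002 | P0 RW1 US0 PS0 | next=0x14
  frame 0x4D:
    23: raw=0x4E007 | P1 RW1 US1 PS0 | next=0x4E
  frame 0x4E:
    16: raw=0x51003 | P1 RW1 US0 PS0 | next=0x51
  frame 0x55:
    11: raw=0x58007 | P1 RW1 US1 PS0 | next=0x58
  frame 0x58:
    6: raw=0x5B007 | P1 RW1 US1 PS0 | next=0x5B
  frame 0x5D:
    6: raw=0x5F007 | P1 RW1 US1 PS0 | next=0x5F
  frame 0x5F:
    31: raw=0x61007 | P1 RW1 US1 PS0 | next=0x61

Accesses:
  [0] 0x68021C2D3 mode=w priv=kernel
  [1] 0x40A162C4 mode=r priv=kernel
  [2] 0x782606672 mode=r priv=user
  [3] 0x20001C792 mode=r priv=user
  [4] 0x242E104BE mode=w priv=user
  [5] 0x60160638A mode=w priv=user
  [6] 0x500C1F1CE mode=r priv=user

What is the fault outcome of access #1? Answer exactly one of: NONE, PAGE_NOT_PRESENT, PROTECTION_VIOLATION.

Trace:
#0 VA=0x68021C2D3 (w,kernel):
  L0 @0x34[26] → 0x36007  P=1,RW=1,US=1,PS=0
  L1 @0x36[1] → 0x38007  P=1,RW=1,US=1,PS=0
  L2 @0x38[28] → 0x39007  P=1,RW=1,US=1,PS=0
  ✓ 0x392D3  — 3 lookups
#1 VA=0x40A162C4 (r,kernel):
  L0 @0x34[1] → 0x3B007  P=1,RW=1,US=1,PS=0
  L1 @0x3B[5] → 0x3F007  P=1,RW=1,US=1,PS=0
  L2 @0x3F[22] → 0x15000  P=0,RW=0,US=0,PS=0
  → PAGE_NOT_PRESENT  (3 entries read)
#2 VA=0x782606672 (r,user):
  L0 @0x34[30] → 0x41007  P=1,RW=1,US=1,PS=0
  L1 @0x41[19] → 0x43007  P=1,RW=1,US=1,PS=0
  L2 @0x43[6] → 0x44007  P=1,RW=1,US=1,PS=0
  ✓ 0x44672  — 3 lookups
#3 VA=0x20001C792 (r,user):
  L0 @0x34[8] → 0x46007  P=1,RW=1,US=1,PS=0
  L1 @0x46[0] → 0x4A007  P=1,RW=1,US=1,PS=0
  L2 @0x4A[28] → 0x14002  P=0,RW=1,US=0,PS=0
  → PAGE_NOT_PRESENT  (3 entries read)
#4 VA=0x242E104BE (w,user):
  L0 @0x34[9] → 0x4D007  P=1,RW=1,US=1,PS=0
  L1 @0x4D[23] → 0x4E007  P=1,RW=1,US=1,PS=0
  L2 @0x4E[16] → 0x51003  P=1,RW=1,US=0,PS=0
  → PROTECTION_VIOLATION  (3 entries read)
#5 VA=0x60160638A (w,user):
  L0 @0x34[24] → 0x55007  P=1,RW=1,US=1,PS=0
  L1 @0x55[11] → 0x58007  P=1,RW=1,US=1,PS=0
  L2 @0x58[6] → 0x5B007  P=1,RW=1,US=1,PS=0
  ✓ 0x5B38A  — 3 lookups
#6 VA=0x500C1F1CE (r,user):
  L0 @0x34[20] → 0x5D007  P=1,RW=1,US=1,PS=0
  L1 @0x5D[6] → 0x5F007  P=1,RW=1,US=1,PS=0
  L2 @0x5F[31] → 0x61007  P=1,RW=1,US=1,PS=0
  ✓ 0x611CE  — 3 lookups

Access #1 fault: PAGE_NOT_PRESENT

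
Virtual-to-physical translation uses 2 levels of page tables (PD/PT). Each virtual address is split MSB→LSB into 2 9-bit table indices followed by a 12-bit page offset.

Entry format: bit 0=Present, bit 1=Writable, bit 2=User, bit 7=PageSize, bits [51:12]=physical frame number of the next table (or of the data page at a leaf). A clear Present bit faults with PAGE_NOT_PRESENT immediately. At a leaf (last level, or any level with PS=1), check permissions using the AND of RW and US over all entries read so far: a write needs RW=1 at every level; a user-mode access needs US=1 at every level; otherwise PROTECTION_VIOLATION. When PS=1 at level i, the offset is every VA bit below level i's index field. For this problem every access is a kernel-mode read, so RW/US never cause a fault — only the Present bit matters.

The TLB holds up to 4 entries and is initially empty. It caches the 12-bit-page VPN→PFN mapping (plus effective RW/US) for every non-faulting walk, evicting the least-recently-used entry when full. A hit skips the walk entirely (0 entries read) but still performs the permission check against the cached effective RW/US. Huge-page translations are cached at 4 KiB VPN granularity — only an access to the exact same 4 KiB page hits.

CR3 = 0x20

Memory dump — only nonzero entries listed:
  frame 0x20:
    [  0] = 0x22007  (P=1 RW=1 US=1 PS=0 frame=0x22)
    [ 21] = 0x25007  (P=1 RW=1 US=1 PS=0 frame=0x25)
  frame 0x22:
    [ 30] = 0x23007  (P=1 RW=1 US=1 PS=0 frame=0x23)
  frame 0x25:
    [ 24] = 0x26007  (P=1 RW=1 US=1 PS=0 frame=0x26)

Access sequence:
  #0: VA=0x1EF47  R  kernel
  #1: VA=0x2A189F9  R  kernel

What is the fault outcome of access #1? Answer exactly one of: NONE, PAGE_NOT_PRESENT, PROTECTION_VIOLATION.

Trace:
#0 VA=0x1EF47 (r,kernel):
  L0: frame=0x20 idx=0 entry=0x22007 [P=1 RW=1 US=1 PS=0]
  L1: frame=0x22 idx=30 entry=0x23007 [P=1 RW=1 US=1 PS=0]
  ⇒ phys 0x23F47  [2 reads]
#1 VA=0x2A189F9 (r,kernel):
  L0: frame=0x20 idx=21 entry=0x25007 [P=1 RW=1 US=1 PS=0]
  L1: frame=0x25 idx=24 entry=0x26007 [P=1 RW=1 US=1 PS=0]
  ⇒ phys 0x269F9  [2 reads]

Access #1 fault: NONE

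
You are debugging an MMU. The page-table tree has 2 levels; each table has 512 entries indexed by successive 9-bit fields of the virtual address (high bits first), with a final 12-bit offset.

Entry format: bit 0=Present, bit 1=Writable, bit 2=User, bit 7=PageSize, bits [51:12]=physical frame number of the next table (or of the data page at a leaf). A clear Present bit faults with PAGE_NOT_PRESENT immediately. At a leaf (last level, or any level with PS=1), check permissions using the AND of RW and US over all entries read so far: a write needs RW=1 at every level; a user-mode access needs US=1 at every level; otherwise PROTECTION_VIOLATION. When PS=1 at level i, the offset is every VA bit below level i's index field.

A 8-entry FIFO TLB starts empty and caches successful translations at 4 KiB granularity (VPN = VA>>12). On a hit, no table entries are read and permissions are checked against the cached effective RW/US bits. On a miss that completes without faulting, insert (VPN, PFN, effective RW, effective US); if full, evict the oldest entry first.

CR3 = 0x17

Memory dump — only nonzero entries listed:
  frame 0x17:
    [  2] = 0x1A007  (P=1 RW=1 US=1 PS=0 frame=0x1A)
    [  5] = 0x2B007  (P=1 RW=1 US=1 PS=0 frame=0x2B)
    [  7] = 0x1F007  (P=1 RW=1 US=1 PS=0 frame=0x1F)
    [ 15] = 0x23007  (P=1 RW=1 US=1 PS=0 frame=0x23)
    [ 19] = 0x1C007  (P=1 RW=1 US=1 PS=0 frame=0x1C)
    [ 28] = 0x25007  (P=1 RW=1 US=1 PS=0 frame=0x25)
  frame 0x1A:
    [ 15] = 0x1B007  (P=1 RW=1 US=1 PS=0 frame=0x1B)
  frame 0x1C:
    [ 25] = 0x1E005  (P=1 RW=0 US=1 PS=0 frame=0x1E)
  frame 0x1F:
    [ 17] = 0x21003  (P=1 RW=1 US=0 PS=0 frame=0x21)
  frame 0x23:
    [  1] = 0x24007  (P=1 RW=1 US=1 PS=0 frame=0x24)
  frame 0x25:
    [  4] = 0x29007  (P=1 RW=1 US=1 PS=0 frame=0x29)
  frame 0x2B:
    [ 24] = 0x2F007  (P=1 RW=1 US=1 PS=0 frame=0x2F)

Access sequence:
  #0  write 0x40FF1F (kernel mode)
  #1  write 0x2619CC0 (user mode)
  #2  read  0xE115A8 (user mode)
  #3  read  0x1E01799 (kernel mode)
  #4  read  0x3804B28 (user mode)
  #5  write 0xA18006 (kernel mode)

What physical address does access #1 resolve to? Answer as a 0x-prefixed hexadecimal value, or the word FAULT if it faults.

Per-access translation:
#0 VA=0x40FF1F (w,kernel):
  L0 @0x17[2] → 0x1A007  P=1,RW=1,US=1,PS=0
  L1 @0x1A[15] → 0x1B007  P=1,RW=1,US=1,PS=0
  ✓ 0x1BF1F  — 2 lookups
#1 VA=0x2619CC0 (w,user):
  L0 @0x17[19] → 0x1C007  P=1,RW=1,US=1,PS=0
  L1 @0x1C[25] → 0x1E005  P=1,RW=0,US=1,PS=0
  ✗ PROTECTION_VIOLATION  [2 reads]
#2 VA=0xE115A8 (r,user):
  L0 @0x17[7] → 0x1F007  P=1,RW=1,US=1,PS=0
  L1 @0x1F[17] → 0x21003  P=1,RW=1,US=0,PS=0
  ✗ PROTECTION_VIOLATION  [2 reads]
#3 VA=0x1E01799 (r,kernel):
  L0 @0x17[15] → 0x23007  P=1,RW=1,US=1,PS=0
  L1 @0x23[1] → 0x24007  P=1,RW=1,US=1,PS=0
  ✓ 0x24799  — 2 lookups
#4 VA=0x3804B28 (r,user):
  L0 @0x17[28] → 0x25007  P=1,RW=1,US=1,PS=0
  L1 @0x25[4] → 0x29007  P=1,RW=1,US=1,PS=0
  ✓ 0x29B28  — 2 lookups
#5 VA=0xA18006 (w,kernel):
  L0 @0x17[5] → 0x2B007  P=1,RW=1,US=1,PS=0
  L1 @0x2B[24] → 0x2F007  P=1,RW=1,US=1,PS=0
  ✓ 0x2F006  — 2 lookups

Access #1 PA: FAULT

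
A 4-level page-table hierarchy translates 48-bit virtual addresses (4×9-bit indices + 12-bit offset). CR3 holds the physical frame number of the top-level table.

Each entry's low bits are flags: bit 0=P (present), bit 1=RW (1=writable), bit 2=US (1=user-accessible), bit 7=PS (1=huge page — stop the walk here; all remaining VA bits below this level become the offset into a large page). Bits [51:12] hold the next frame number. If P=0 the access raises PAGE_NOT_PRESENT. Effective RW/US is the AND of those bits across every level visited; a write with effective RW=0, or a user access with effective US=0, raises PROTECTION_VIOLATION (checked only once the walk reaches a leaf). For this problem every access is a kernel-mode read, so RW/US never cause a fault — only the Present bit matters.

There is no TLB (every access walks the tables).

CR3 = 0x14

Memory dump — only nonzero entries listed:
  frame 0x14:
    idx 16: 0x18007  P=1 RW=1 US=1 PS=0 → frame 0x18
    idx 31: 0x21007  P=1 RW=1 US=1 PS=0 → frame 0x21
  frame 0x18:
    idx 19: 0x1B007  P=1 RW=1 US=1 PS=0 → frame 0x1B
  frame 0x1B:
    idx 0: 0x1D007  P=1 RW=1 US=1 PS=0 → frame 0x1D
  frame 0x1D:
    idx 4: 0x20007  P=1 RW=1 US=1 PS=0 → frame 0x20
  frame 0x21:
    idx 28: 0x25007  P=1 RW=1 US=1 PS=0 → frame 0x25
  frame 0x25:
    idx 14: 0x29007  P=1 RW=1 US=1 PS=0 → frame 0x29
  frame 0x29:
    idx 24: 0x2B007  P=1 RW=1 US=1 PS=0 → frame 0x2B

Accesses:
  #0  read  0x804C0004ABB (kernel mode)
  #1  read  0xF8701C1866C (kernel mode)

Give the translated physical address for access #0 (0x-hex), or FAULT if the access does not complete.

Trace:
#0 VA=0x804C0004ABB (r,kernel):
  lvl0: tbl 0x14, slot 16 ⇒ 0x18007 (P1/RW1/US1/PS0)
  lvl1: tbl 0x18, slot 19 ⇒ 0x1B007 (P1/RW1/US1/PS0)
  lvl2: tbl 0x1B, slot 0 ⇒ 0x1D007 (P1/RW1/US1/PS0)
  lvl3: tbl 0x1D, slot 4 ⇒ 0x20007 (P1/RW1/US1/PS0)
  ⇒ phys 0x20ABB  [4 reads]
#1 VA=0xF8701C1866C (r,kernel):
  lvl0: tbl 0x14, slot 31 ⇒ 0x21007 (P1/RW1/US1/PS0)
  lvl1: tbl 0x21, slot 28 ⇒ 0x25007 (P1/RW1/US1/PS0)
  lvl2: tbl 0x25, slot 14 ⇒ 0x29007 (P1/RW1/US1/PS0)
  lvl3: tbl 0x29, slot 24 ⇒ 0x2B007 (P1/RW1/US1/PS0)
  ⇒ phys 0x2B66C  [4 reads]

Access #0 PA: 0x20ABB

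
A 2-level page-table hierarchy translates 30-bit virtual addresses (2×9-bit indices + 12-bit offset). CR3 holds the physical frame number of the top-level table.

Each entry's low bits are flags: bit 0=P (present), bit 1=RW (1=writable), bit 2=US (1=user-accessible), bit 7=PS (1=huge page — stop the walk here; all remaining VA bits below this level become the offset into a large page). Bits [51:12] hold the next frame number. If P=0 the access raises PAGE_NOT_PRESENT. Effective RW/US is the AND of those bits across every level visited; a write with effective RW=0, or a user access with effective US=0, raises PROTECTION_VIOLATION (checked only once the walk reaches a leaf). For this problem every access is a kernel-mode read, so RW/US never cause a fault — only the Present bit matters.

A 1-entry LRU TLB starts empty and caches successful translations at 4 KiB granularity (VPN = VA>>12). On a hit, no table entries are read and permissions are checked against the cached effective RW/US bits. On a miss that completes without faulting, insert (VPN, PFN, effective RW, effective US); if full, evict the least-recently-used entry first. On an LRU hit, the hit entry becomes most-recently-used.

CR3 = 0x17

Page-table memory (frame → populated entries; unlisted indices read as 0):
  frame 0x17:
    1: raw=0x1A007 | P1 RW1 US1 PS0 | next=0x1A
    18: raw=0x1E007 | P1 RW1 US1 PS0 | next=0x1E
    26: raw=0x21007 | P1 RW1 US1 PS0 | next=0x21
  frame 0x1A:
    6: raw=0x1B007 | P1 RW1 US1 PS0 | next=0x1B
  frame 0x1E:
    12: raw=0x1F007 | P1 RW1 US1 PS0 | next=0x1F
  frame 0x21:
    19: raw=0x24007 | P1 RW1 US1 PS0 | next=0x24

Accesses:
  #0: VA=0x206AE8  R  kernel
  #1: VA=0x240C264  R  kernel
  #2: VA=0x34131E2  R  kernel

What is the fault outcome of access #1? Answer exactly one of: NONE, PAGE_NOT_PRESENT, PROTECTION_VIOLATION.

Walk each access:
#0 VA=0x206AE8 (r,kernel):
  L0 @0x17[1] → 0x1A007  P=1,RW=1,US=1,PS=0
  L1 @0x1A[6] → 0x1B007  P=1,RW=1,US=1,PS=0
  → PA=0x1BAE8  (2 entries read)
#1 VA=0x240C264 (r,kernel):
  L0 @0x17[18] → 0x1E007  P=1,RW=1,US=1,PS=0
  L1 @0x1E[12] → 0x1F007  P=1,RW=1,US=1,PS=0
  → PA=0x1F264  (2 entries read)
#2 VA=0x34131E2 (r,kernel):
  L0 @0x17[26] → 0x21007  P=1,RW=1,US=1,PS=0
  L1 @0x21[19] → 0x24007  P=1,RW=1,US=1,PS=0
  → PA=0x241E2  (2 entries read)

Access #1 fault: NONE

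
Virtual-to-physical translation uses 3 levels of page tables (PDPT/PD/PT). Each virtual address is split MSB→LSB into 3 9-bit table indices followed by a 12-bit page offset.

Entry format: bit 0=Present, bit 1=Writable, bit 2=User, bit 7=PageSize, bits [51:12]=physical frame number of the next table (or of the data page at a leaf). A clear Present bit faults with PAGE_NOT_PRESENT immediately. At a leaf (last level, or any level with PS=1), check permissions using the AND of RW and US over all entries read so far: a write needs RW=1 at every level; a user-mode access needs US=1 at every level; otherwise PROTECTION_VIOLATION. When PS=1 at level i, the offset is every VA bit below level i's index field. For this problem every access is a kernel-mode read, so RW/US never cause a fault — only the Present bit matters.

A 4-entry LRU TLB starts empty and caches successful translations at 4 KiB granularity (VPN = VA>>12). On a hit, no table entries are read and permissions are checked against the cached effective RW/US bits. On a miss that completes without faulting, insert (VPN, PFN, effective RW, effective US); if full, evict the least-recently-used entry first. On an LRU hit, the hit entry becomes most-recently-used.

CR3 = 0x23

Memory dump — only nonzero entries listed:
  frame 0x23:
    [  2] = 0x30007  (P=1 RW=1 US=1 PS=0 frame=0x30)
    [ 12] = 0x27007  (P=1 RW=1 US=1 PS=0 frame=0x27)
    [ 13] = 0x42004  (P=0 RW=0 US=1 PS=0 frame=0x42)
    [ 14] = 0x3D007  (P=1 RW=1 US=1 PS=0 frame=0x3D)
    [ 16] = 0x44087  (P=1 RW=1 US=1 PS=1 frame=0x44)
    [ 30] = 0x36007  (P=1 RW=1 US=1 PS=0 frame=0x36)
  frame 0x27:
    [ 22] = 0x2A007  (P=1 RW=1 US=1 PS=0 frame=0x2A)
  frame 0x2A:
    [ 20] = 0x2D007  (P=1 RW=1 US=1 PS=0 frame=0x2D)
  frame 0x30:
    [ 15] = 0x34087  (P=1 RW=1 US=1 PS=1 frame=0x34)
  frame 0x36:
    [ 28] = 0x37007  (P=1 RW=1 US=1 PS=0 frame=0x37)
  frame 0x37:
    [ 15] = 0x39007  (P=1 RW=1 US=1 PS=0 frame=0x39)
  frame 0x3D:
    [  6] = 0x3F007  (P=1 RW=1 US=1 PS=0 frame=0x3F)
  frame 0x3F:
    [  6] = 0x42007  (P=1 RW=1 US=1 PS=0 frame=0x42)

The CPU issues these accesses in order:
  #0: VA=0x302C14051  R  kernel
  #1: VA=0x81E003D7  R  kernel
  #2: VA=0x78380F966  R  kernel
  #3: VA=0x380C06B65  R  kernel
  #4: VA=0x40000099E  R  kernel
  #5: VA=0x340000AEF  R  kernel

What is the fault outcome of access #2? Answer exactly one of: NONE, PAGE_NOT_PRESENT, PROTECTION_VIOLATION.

Trace:
#0 VA=0x302C14051 (r,kernel):
  [0] read 0x23 idx=12: raw=0x27007 flags P=1 W=1 U=1 S=0
  [1] read 0x27 idx=22: raw=0x2A007 flags P=1 W=1 U=1 S=0
  [2] read 0x2A idx=20: raw=0x2D007 flags P=1 W=1 U=1 S=0
  ⇒ phys 0x2D051  [3 reads]
#1 VA=0x81E003D7 (r,kernel):
  [0] read 0x23 idx=2: raw=0x30007 flags P=1 W=1 U=1 S=0
  [1] read 0x30 idx=15: raw=0x34087 flags P=1 W=1 U=1 S=1
  ⇒ phys 0x343D7 (huge @L1)  [2 reads]
#2 VA=0x78380F966 (r,kernel):
  [0] read 0x23 idx=30: raw=0x36007 flags P=1 W=1 U=1 S=0
  [1] read 0x36 idx=28: raw=0x37007 flags P=1 W=1 U=1 S=0
  [2] read 0x37 idx=15: raw=0x39007 flags P=1 W=1 U=1 S=0
  ⇒ phys 0x39966  [3 reads]
#3 VA=0x380C06B65 (r,kernel):
  [0] read 0x23 idx=14: raw=0x3D007 flags P=1 W=1 U=1 S=0
  [1] read 0x3D idx=6: raw=0x3F007 flags P=1 W=1 U=1 S=0
  [2] read 0x3F idx=6: raw=0x42007 flags P=1 W=1 U=1 S=0
  ⇒ phys 0x42B65  [3 reads]
#4 VA=0x40000099E (r,kernel):
  [0] read 0x23 idx=16: raw=0x44087 flags P=1 W=1 U=1 S=1
  ⇒ phys 0x4499E (huge @L0)  [1 reads]
#5 VA=0x340000AEF (r,kernel):
  [0] read 0x23 idx=13: raw=0x42004 flags P=0 W=0 U=1 S=0
  ✗ PAGE_NOT_PRESENT  [1 reads]

Access #2 fault: NONE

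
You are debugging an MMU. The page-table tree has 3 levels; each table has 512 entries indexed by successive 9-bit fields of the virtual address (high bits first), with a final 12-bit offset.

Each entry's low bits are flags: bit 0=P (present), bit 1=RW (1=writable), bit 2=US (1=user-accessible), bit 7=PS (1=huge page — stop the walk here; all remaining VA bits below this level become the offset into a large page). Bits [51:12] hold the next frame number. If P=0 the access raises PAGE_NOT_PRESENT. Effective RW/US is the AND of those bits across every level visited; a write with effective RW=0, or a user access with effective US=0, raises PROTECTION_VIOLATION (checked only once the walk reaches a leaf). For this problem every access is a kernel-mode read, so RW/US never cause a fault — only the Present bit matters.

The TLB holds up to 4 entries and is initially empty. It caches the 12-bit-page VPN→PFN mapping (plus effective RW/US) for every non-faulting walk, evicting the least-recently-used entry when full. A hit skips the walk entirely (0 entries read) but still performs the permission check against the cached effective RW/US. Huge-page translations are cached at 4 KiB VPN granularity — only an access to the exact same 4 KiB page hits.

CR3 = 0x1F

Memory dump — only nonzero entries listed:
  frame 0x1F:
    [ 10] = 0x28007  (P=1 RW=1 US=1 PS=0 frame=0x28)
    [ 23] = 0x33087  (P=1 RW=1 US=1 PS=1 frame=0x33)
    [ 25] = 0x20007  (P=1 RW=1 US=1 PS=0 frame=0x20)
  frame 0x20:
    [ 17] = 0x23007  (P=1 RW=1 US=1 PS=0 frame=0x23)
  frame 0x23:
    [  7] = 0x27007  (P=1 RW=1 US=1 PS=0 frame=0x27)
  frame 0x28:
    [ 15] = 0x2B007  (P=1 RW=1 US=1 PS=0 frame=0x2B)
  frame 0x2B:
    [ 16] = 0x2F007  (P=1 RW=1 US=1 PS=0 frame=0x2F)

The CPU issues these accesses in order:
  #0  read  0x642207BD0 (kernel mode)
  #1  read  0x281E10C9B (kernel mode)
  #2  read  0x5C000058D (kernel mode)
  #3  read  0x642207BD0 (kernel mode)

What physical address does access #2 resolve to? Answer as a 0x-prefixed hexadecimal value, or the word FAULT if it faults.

Walk each access:
#0 VA=0x642207BD0 (r,kernel):
  L0 @0x1F[25] → 0x20007  P=1,RW=1,US=1,PS=0
  L1 @0x20[17] → 0x23007  P=1,RW=1,US=1,PS=0
  L2 @0x23[7] → 0x27007  P=1,RW=1,US=1,PS=0
  ✓ 0x27BD0  — 3 lookups
#1 VA=0x281E10C9B (r,kernel):
  L0 @0x1F[10] → 0x28007  P=1,RW=1,US=1,PS=0
  L1 @0x28[15] → 0x2B007  P=1,RW=1,US=1,PS=0
  L2 @0x2B[16] → 0x2F007  P=1,RW=1,US=1,PS=0
  ✓ 0x2FC9B  — 3 lookups
#2 VA=0x5C000058D (r,kernel):
  L0 @0x1F[23] → 0x33087  P=1,RW=1,US=1,PS=1
  ✓ 0x3358D (huge @L0)  — 1 lookups
#3 VA=0x642207BD0 (r,kernel):
  TLB hit vpn=0x642207 → PA=0x27BD0

Access #2 PA: 0x3358D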